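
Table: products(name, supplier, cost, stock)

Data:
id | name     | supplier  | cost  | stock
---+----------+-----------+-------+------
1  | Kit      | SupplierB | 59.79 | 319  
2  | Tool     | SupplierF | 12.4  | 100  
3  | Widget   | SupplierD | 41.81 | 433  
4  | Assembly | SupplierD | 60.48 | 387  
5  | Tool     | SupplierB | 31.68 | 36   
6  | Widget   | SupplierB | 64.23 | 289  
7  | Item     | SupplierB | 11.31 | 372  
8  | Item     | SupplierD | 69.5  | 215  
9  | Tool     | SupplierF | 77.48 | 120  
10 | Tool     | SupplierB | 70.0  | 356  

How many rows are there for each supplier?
SELECT supplier, COUNT(*) as count
FROM products
GROUP BY supplier

Result:
  SupplierB: 5
  SupplierD: 3
  SupplierF: 2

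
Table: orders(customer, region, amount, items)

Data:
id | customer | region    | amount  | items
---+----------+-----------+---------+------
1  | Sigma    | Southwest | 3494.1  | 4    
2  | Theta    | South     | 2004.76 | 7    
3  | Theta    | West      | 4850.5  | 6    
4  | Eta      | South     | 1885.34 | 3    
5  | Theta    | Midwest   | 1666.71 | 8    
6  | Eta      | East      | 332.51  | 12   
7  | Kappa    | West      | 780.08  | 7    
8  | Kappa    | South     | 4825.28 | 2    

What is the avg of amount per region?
SELECT region, AVG(amount) as result
FROM orders
GROUP BY region

Result:
  East: 332.51
  Midwest: 1666.71
  South: 2905.13
  Southwest: 3494.10
  West: 2815.29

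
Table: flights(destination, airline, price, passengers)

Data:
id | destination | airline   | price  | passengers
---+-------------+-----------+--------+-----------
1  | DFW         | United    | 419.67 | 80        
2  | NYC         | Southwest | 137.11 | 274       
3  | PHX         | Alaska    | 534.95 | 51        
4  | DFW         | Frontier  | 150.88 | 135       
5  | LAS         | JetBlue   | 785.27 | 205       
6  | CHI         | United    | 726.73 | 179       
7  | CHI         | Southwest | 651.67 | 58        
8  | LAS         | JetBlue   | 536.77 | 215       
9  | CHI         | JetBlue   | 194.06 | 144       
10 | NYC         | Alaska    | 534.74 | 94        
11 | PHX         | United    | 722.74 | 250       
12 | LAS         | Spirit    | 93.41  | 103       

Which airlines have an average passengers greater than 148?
SELECT airline, AVG(passengers)
FROM flights
GROUP BY airline
HAVING AVG(passengers) > 148

Result:
  JetBlue: avg=188.00
  Southwest: avg=166.00
  United: avg=169.67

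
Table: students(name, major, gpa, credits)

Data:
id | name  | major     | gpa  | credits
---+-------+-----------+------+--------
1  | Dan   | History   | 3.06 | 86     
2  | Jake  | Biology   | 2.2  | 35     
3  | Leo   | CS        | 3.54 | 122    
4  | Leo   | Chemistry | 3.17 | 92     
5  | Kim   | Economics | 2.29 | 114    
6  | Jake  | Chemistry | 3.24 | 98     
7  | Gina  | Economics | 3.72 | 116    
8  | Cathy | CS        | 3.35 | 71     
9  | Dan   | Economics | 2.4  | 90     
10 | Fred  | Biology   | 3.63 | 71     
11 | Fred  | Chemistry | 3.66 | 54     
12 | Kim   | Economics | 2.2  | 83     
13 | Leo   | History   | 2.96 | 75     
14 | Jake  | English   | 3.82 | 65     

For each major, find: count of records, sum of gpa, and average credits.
SELECT major,
       COUNT(*) as cnt,
       SUM(gpa) as total_gpa,
       AVG(credits) as avg_credits
FROM students
GROUP BY major

Result:
  Biology: 2 records, 5.83 total gpa, 53.00 avg credits
  CS: 2 records, 6.89 total gpa, 96.50 avg credits
  Chemistry: 3 records, 10.07 total gpa, 81.33 avg credits
  Economics: 4 records, 10.61 total gpa, 100.75 avg credits
  English: 1 records, 3.82 total gpa, 65.00 avg credits
  History: 2 records, 6.02 total gpa, 80.50 avg credits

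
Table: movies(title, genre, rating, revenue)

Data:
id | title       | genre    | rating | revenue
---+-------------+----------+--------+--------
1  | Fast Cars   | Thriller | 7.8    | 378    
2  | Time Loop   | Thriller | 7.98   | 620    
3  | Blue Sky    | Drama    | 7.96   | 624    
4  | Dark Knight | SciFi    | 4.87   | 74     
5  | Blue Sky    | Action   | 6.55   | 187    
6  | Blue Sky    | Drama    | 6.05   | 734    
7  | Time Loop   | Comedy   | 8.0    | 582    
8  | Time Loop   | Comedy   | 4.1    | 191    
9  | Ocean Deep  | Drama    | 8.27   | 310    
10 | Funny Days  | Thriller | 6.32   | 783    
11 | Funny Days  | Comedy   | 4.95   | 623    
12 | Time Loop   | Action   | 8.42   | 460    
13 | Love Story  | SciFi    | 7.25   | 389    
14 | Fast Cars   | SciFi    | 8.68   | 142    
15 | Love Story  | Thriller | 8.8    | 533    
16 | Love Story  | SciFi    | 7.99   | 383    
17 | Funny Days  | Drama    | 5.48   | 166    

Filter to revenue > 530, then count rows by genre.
SELECT genre, COUNT(*)
FROM movies
WHERE revenue > 530
GROUP BY genre

Note: WHERE filters rows before grouping.

Result:
  Comedy: 2
  Drama: 2
  Thriller: 3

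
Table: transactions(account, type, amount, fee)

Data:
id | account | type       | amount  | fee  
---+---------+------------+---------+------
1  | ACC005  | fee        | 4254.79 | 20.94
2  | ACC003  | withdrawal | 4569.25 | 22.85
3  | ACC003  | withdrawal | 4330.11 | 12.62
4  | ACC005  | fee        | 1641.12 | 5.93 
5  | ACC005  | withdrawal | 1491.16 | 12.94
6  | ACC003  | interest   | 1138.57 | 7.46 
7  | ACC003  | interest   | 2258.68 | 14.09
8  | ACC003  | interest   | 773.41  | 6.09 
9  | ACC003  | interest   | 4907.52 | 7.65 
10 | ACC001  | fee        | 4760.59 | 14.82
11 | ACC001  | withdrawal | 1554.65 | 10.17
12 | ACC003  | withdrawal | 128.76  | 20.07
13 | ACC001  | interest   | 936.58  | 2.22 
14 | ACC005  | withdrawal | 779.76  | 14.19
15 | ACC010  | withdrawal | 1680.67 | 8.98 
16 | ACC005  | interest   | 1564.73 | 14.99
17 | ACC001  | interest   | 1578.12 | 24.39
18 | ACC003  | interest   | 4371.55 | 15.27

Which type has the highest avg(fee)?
SELECT type, AVG(fee) as val
FROM transactions
GROUP BY type
ORDER BY val DESC
LIMIT 1

Result: withdrawal with avg(fee) = 14.55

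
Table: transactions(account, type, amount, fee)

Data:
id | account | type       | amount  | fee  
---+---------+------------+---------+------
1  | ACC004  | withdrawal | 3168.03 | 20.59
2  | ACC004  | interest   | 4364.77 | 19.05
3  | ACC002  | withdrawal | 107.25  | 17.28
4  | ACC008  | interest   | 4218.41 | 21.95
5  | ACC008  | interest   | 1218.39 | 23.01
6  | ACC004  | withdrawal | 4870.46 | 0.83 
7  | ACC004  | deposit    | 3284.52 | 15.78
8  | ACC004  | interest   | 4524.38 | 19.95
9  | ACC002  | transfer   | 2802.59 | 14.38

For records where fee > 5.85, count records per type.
SELECT type, COUNT(*)
FROM transactions
WHERE fee > 5.85
GROUP BY type

Note: WHERE filters rows before grouping.

Result:
  deposit: 1
  interest: 4
  transfer: 1
  withdrawal: 2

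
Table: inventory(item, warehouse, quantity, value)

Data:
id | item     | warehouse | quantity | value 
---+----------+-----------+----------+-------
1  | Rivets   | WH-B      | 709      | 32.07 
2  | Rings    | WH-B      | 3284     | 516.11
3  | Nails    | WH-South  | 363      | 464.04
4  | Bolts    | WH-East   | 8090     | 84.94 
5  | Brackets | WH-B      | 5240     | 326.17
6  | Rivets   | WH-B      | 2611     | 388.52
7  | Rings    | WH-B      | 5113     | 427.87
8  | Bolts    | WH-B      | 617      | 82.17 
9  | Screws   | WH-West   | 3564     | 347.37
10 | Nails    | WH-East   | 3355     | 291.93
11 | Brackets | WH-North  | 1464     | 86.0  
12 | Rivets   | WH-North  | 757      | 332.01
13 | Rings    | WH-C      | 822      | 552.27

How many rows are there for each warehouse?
SELECT warehouse, COUNT(*) as count
FROM inventory
GROUP BY warehouse

Result:
  WH-B: 6
  WH-C: 1
  WH-East: 2
  WH-North: 2
  WH-South: 1
  WH-West: 1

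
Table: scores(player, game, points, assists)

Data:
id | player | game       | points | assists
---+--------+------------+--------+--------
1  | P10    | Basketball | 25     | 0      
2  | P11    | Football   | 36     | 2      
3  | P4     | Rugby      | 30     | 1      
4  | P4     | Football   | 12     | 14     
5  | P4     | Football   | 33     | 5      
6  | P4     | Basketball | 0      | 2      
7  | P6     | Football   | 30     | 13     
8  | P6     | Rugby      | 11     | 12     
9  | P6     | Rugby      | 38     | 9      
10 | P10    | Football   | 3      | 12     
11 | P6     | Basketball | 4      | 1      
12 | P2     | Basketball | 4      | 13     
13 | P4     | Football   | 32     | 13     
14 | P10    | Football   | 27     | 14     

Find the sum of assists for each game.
SELECT game, SUM(assists) as result
FROM scores
GROUP BY game

Result:
  Basketball: 16
  Football: 73
  Rugby: 22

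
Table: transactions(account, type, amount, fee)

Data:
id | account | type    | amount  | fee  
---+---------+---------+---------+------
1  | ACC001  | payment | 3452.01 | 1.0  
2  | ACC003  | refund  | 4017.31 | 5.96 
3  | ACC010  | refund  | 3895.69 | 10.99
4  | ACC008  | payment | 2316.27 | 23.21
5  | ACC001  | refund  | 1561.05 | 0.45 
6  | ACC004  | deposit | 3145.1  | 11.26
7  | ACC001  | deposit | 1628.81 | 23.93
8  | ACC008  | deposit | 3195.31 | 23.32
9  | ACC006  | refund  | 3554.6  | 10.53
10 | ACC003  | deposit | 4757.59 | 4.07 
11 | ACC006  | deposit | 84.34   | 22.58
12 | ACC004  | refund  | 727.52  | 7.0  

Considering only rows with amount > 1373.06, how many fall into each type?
SELECT type, COUNT(*)
FROM transactions
WHERE amount > 1373.06
GROUP BY type

Note: WHERE filters rows before grouping.

Result:
  deposit: 4
  payment: 2
  refund: 4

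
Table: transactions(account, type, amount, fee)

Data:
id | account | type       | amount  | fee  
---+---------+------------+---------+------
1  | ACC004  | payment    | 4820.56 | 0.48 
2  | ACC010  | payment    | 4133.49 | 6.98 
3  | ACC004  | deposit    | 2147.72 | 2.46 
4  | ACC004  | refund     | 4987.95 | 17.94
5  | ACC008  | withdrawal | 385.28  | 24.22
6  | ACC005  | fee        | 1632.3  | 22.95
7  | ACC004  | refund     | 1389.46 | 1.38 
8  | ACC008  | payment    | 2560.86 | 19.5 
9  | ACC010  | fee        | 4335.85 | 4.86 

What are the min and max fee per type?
SELECT type, MIN(fee), MAX(fee)
FROM transactions
GROUP BY type

Result:
  deposit: min=2.46, max=2.46
  fee: min=4.86, max=22.95
  payment: min=0.48, max=19.50
  refund: min=1.38, max=17.94
  withdrawal: min=24.22, max=24.22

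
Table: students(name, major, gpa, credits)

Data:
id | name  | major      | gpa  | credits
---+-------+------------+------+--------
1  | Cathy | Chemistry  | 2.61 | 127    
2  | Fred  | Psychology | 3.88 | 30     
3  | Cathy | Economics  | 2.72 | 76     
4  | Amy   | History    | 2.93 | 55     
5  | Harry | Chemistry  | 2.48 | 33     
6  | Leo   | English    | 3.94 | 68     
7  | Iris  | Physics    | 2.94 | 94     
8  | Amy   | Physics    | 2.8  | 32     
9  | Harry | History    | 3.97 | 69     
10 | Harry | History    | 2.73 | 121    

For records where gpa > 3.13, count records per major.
SELECT major, COUNT(*)
FROM students
WHERE gpa > 3.13
GROUP BY major

Note: WHERE filters rows before grouping.

Result:
  English: 1
  History: 1
  Psychology: 1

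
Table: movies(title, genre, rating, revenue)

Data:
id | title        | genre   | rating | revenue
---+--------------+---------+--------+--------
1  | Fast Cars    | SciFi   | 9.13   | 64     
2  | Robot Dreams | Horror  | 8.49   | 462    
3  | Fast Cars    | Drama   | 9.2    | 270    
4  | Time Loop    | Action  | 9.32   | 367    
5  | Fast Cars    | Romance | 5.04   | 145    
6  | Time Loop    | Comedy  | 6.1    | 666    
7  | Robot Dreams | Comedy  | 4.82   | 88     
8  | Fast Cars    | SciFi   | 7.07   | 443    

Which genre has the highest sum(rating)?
SELECT genre, SUM(rating) as val
FROM movies
GROUP BY genre
ORDER BY val DESC
LIMIT 1

Result: SciFi with sum(rating) = 16.20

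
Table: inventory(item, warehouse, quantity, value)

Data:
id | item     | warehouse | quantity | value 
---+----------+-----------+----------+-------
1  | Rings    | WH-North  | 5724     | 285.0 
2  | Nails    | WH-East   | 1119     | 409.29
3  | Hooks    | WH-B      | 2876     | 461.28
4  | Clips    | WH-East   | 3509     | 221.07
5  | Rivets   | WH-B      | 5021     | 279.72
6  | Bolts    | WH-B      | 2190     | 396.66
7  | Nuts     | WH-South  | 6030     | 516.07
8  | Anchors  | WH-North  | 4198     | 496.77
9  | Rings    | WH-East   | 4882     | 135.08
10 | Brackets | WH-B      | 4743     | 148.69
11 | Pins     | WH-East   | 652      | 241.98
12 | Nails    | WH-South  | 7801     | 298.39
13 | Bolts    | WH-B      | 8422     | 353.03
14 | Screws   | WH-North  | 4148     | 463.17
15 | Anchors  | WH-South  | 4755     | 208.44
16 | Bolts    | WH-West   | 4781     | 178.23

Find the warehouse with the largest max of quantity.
SELECT warehouse, MAX(quantity) as val
FROM inventory
GROUP BY warehouse
ORDER BY val DESC
LIMIT 1

Result: WH-B with max(quantity) = 8422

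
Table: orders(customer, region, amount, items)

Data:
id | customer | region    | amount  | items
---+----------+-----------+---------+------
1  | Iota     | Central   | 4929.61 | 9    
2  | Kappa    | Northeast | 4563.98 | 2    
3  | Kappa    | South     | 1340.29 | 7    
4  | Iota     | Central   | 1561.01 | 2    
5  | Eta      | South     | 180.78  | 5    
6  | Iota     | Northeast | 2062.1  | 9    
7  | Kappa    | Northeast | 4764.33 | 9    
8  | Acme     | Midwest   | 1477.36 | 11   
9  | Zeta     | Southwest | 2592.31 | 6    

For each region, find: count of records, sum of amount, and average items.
SELECT region,
       COUNT(*) as cnt,
       SUM(amount) as total_amount,
       AVG(items) as avg_items
FROM orders
GROUP BY region

Result:
  Central: 2 records, 6490.62 total amount, 5.50 avg items
  Midwest: 1 records, 1477.36 total amount, 11.00 avg items
  Northeast: 3 records, 11390.41 total amount, 6.67 avg items
  South: 2 records, 1521.07 total amount, 6.00 avg items
  Southwest: 1 records, 2592.31 total amount, 6.00 avg items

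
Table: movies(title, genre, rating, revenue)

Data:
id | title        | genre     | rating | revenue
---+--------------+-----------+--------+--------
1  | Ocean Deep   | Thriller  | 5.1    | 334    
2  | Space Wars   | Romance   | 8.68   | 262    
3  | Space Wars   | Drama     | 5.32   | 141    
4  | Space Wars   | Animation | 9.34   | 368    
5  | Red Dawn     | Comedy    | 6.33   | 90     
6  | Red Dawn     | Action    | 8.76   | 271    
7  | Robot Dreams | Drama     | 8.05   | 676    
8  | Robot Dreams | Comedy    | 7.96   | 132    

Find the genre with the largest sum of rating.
SELECT genre, SUM(rating) as val
FROM movies
GROUP BY genre
ORDER BY val DESC
LIMIT 1

Result: Comedy with sum(rating) = 14.29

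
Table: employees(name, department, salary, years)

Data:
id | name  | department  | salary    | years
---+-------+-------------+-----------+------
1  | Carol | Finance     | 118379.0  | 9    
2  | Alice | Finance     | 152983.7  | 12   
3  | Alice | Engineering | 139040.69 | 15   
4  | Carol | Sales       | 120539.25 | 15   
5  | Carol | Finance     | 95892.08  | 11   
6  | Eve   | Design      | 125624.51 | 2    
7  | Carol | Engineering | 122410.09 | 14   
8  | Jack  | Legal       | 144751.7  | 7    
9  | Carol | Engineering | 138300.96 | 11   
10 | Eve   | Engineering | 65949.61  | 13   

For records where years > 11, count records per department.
SELECT department, COUNT(*)
FROM employees
WHERE years > 11
GROUP BY department

Note: WHERE filters rows before grouping.

Result:
  Engineering: 3
  Finance: 1
  Sales: 1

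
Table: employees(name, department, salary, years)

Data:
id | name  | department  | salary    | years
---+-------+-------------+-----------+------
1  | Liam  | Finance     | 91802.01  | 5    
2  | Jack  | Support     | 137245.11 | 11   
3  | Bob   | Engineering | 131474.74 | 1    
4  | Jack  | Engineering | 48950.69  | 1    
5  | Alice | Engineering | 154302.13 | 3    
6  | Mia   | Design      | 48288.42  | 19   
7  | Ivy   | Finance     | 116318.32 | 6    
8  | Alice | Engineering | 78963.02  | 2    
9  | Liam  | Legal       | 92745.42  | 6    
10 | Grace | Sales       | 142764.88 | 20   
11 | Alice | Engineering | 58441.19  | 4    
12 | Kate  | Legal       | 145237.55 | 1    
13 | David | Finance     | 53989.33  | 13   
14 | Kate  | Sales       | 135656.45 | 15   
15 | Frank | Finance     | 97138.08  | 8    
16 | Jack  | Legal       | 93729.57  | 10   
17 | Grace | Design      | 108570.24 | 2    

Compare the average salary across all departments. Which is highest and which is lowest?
SELECT department, AVG(salary)
FROM employees
GROUP BY department
ORDER BY AVG(salary)

All groups:
  Design: 78429.33
  Finance: 89811.94
  Engineering: 94426.35
  Legal: 110570.85
  Support: 137245.11
  Sales: 139210.67

Highest: Sales (139210.67)
Lowest: Design (78429.33)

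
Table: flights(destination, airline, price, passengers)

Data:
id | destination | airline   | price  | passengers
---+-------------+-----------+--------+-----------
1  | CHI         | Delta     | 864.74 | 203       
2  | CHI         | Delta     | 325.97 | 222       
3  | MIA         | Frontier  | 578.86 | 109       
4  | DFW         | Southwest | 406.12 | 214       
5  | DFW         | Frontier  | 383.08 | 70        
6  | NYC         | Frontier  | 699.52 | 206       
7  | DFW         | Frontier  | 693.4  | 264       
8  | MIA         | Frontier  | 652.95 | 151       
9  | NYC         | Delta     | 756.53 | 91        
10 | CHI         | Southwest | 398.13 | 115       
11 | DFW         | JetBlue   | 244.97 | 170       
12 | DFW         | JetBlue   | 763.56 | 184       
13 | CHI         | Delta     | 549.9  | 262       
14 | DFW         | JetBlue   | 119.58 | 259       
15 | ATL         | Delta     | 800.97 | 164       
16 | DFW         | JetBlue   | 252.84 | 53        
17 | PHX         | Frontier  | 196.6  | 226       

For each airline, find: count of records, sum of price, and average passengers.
SELECT airline,
       COUNT(*) as cnt,
       SUM(price) as total_price,
       AVG(passengers) as avg_passengers
FROM flights
GROUP BY airline

Result:
  Delta: 5 records, 3298.11 total price, 188.40 avg passengers
  Frontier: 6 records, 3204.41 total price, 171.00 avg passengers
  JetBlue: 4 records, 1380.95 total price, 166.50 avg passengers
  Southwest: 2 records, 804.25 total price, 164.50 avg passengers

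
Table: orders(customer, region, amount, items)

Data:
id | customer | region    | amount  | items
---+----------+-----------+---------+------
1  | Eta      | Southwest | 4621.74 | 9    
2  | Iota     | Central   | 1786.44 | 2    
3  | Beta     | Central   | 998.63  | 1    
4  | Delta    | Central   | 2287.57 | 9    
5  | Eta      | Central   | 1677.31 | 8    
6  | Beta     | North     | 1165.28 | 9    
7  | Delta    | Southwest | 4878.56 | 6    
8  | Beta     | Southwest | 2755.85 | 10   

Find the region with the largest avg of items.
SELECT region, AVG(items) as val
FROM orders
GROUP BY region
ORDER BY val DESC
LIMIT 1

Result: North with avg(items) = 9.00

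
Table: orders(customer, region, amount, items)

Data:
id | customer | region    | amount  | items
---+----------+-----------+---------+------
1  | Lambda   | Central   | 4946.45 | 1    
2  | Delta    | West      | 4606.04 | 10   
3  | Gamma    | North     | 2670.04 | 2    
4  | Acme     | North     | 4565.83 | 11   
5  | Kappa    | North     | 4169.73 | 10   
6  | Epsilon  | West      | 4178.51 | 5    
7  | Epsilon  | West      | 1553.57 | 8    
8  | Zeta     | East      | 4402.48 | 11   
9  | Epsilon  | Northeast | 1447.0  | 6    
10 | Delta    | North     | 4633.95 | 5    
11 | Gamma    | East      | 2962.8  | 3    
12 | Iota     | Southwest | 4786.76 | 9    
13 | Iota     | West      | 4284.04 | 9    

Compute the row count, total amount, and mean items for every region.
SELECT region,
       COUNT(*) as cnt,
       SUM(amount) as total_amount,
       AVG(items) as avg_items
FROM orders
GROUP BY region

Result:
  Central: 1 records, 4946.45 total amount, 1.00 avg items
  East: 2 records, 7365.28 total amount, 7.00 avg items
  North: 4 records, 16039.55 total amount, 7.00 avg items
  Northeast: 1 records, 1447.00 total amount, 6.00 avg items
  Southwest: 1 records, 4786.76 total amount, 9.00 avg items
  West: 4 records, 14622.16 total amount, 8.00 avg items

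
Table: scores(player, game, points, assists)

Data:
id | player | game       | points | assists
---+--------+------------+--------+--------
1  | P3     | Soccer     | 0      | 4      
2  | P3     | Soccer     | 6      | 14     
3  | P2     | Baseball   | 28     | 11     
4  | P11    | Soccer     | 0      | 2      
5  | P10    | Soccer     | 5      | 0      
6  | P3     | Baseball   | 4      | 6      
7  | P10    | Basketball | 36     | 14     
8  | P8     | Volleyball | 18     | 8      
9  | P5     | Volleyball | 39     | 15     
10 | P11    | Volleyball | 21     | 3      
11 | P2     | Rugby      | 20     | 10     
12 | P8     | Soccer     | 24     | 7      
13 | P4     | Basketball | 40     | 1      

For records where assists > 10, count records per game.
SELECT game, COUNT(*)
FROM scores
WHERE assists > 10
GROUP BY game

Note: WHERE filters rows before grouping.

Result:
  Baseball: 1
  Basketball: 1
  Soccer: 1
  Volleyball: 1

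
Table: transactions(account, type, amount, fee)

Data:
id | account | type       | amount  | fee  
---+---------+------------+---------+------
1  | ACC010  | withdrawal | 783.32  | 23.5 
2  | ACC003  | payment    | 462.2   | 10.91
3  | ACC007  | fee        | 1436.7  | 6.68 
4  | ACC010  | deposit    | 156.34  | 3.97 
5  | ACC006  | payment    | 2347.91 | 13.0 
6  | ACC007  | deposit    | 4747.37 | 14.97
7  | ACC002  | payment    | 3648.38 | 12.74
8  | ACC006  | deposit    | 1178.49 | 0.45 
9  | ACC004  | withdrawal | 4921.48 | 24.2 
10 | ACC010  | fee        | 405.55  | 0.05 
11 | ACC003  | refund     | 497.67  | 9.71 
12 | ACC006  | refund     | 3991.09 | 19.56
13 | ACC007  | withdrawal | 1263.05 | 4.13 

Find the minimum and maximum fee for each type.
SELECT type, MIN(fee), MAX(fee)
FROM transactions
GROUP BY type

Result:
  deposit: min=0.45, max=14.97
  fee: min=0.05, max=6.68
  payment: min=10.91, max=13.00
  refund: min=9.71, max=19.56
  withdrawal: min=4.13, max=24.20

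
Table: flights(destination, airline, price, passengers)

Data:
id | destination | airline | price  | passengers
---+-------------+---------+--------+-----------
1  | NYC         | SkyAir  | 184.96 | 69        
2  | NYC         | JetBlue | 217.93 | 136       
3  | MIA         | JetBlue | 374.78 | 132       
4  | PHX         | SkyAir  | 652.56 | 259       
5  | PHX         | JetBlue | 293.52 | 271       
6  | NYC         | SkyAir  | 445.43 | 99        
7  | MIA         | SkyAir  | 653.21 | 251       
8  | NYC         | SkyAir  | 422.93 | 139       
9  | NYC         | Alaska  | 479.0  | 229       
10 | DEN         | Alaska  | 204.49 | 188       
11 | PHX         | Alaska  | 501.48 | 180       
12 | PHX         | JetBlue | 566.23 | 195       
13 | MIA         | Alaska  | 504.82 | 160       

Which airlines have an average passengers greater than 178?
SELECT airline, AVG(passengers)
FROM flights
GROUP BY airline
HAVING AVG(passengers) > 178

Result:
  Alaska: avg=189.25
  JetBlue: avg=183.50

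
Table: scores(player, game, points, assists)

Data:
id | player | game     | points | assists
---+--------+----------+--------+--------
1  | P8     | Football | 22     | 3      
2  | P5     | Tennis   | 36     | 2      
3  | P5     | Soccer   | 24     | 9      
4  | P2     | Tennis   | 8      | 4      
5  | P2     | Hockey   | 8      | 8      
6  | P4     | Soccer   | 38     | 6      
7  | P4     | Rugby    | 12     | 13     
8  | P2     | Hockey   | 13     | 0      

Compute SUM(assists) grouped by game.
SELECT game, SUM(assists) as result
FROM scores
GROUP BY game

Result:
  Football: 3
  Hockey: 8
  Rugby: 13
  Soccer: 15
  Tennis: 6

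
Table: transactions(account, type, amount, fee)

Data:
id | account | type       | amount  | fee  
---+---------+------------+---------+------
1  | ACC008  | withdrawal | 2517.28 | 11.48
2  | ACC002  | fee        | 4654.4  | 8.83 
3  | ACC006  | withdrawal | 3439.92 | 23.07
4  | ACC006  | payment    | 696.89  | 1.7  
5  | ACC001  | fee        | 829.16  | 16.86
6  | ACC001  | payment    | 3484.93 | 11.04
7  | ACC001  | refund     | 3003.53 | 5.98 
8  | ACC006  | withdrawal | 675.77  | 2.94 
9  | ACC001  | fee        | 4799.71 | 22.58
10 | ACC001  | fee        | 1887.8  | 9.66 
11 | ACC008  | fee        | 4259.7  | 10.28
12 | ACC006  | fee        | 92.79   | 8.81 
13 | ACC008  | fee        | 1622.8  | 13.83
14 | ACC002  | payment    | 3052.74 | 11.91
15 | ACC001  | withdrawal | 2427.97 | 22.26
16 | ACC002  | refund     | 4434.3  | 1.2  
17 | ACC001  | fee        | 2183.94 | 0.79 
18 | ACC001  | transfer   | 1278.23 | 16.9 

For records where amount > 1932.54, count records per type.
SELECT type, COUNT(*)
FROM transactions
WHERE amount > 1932.54
GROUP BY type

Note: WHERE filters rows before grouping.

Result:
  fee: 4
  payment: 2
  refund: 2
  withdrawal: 3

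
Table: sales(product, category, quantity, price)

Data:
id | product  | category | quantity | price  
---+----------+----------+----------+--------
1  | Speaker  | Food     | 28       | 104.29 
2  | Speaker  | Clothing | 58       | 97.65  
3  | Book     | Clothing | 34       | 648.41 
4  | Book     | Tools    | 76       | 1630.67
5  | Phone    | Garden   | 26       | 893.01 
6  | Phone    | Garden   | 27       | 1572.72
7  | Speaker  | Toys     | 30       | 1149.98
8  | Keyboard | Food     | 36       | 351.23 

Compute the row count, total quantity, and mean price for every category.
SELECT category,
       COUNT(*) as cnt,
       SUM(quantity) as total_quantity,
       AVG(price) as avg_price
FROM sales
GROUP BY category

Result:
  Clothing: 2 records, 92 total quantity, 373.03 avg price
  Food: 2 records, 64 total quantity, 227.76 avg price
  Garden: 2 records, 53 total quantity, 1232.87 avg price
  Tools: 1 records, 76 total quantity, 1630.67 avg price
  Toys: 1 records, 30 total quantity, 1149.98 avg price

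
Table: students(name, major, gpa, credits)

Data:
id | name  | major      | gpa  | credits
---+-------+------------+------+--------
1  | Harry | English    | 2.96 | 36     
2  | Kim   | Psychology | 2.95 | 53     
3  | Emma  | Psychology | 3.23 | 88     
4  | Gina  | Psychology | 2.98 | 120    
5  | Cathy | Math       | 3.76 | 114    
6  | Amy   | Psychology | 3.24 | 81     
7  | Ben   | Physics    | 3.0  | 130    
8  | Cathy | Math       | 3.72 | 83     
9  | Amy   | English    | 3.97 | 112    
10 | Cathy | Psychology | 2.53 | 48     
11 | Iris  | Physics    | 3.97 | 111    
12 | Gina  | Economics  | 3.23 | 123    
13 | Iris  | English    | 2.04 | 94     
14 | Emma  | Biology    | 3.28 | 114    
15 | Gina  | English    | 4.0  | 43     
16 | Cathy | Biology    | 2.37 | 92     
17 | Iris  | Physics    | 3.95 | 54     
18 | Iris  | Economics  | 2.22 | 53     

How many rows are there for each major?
SELECT major, COUNT(*) as count
FROM students
GROUP BY major

Result:
  Biology: 2
  Economics: 2
  English: 4
  Math: 2
  Physics: 3
  Psychology: 5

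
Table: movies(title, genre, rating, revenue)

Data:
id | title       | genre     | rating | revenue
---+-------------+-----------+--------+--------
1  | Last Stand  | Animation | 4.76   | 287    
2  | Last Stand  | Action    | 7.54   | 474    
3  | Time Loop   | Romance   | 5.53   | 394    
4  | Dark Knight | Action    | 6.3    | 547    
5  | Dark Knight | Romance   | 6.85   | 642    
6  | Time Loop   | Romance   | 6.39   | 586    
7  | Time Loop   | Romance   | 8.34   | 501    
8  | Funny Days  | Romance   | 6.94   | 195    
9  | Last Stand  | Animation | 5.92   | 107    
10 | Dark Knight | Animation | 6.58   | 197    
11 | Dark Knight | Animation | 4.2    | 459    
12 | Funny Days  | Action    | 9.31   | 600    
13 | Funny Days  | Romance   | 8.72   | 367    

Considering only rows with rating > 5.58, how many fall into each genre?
SELECT genre, COUNT(*)
FROM movies
WHERE rating > 5.58
GROUP BY genre

Note: WHERE filters rows before grouping.

Result:
  Action: 3
  Animation: 2
  Romance: 5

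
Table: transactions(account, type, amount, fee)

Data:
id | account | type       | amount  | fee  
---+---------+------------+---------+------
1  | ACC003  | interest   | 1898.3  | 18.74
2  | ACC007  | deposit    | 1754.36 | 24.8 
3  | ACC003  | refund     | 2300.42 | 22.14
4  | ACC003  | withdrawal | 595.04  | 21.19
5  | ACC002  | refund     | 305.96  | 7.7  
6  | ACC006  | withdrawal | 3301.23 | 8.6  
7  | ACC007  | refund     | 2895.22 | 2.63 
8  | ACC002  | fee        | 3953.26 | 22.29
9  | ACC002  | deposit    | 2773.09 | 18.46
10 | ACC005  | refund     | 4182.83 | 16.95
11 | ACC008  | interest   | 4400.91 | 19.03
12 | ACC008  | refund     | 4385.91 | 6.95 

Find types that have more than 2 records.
SELECT type, COUNT(*) as cnt
FROM transactions
GROUP BY type
HAVING COUNT(*) > 2

Result:
  refund: 5

Note: HAVING filters groups after aggregation, WHERE filters rows before.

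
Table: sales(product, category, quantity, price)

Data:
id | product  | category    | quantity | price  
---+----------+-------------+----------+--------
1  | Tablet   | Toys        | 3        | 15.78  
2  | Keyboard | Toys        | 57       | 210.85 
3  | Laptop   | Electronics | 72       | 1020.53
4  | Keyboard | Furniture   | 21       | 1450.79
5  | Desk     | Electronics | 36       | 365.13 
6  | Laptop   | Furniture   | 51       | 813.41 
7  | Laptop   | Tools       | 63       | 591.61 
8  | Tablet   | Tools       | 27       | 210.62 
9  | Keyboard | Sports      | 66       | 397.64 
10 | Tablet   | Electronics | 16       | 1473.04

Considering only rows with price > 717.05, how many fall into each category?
SELECT category, COUNT(*)
FROM sales
WHERE price > 717.05
GROUP BY category

Note: WHERE filters rows before grouping.

Result:
  Electronics: 2
  Furniture: 2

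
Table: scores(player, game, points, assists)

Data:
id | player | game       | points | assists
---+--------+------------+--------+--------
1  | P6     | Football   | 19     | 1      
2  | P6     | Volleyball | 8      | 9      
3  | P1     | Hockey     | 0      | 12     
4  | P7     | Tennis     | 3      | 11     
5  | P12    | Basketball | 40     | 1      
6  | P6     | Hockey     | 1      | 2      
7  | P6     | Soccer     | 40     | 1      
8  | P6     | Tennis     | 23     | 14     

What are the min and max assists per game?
SELECT game, MIN(assists), MAX(assists)
FROM scores
GROUP BY game

Result:
  Basketball: min=1, max=1
  Football: min=1, max=1
  Hockey: min=2, max=12
  Soccer: min=1, max=1
  Tennis: min=11, max=14
  Volleyball: min=9, max=9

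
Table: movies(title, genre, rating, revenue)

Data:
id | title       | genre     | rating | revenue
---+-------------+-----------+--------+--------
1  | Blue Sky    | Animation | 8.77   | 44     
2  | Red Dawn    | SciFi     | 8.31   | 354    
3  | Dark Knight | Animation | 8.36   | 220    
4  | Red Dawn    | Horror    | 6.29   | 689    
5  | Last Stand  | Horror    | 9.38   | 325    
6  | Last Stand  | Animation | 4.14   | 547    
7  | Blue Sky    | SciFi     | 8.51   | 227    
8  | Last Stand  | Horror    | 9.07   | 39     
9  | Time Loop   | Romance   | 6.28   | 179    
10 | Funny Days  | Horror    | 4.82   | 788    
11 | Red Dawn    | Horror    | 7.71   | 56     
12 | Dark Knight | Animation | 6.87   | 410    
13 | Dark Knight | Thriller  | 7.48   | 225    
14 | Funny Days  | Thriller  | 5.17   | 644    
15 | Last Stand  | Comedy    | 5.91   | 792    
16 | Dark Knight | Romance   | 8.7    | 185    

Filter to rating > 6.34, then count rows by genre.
SELECT genre, COUNT(*)
FROM movies
WHERE rating > 6.34
GROUP BY genre

Note: WHERE filters rows before grouping.

Result:
  Animation: 3
  Horror: 3
  Romance: 1
  SciFi: 2
  Thriller: 1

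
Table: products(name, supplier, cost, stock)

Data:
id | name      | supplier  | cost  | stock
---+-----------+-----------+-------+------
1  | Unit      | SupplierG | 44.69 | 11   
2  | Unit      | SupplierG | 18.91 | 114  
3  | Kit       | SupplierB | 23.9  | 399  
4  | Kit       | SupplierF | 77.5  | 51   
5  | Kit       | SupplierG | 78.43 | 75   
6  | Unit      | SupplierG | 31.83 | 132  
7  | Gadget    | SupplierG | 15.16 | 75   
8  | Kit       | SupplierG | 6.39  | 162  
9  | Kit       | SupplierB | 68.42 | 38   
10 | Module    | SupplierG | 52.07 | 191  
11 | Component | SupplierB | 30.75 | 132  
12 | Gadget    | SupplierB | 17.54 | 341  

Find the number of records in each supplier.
SELECT supplier, COUNT(*) as count
FROM products
GROUP BY supplier

Result:
  SupplierB: 4
  SupplierF: 1
  SupplierG: 7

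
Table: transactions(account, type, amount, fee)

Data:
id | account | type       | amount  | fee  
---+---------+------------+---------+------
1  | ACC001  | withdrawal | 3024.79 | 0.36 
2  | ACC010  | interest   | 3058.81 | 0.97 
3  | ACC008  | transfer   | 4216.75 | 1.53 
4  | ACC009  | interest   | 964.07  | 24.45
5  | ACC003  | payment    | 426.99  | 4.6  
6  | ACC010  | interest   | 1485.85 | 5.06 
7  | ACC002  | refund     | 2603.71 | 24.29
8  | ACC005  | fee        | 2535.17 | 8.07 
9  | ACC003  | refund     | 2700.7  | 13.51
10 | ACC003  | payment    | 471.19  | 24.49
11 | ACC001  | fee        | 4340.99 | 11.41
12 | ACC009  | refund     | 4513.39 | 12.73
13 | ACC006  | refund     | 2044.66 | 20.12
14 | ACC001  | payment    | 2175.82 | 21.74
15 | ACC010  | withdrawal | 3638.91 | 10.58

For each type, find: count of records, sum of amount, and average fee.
SELECT type,
       COUNT(*) as cnt,
       SUM(amount) as total_amount,
       AVG(fee) as avg_fee
FROM transactions
GROUP BY type

Result:
  fee: 2 records, 6876.16 total amount, 9.74 avg fee
  interest: 3 records, 5508.73 total amount, 10.16 avg fee
  payment: 3 records, 3074.00 total amount, 16.94 avg fee
  refund: 4 records, 11862.46 total amount, 17.66 avg fee
  transfer: 1 records, 4216.75 total amount, 1.53 avg fee
  withdrawal: 2 records, 6663.70 total amount, 5.47 avg fee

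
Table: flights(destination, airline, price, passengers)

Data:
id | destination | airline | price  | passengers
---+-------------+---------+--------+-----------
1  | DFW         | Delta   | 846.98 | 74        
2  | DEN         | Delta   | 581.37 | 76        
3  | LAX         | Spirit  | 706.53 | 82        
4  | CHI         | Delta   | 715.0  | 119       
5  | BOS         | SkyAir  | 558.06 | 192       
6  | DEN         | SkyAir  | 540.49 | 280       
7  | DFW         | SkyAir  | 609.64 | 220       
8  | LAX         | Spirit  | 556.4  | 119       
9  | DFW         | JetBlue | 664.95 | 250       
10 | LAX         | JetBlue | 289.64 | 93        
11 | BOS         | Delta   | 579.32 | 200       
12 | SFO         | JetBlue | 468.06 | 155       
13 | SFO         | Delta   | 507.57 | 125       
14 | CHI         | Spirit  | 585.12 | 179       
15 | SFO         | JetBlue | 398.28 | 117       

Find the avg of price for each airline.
SELECT airline, AVG(price) as result
FROM flights
GROUP BY airline

Result:
  Delta: 646.05
  JetBlue: 455.23
  SkyAir: 569.40
  Spirit: 616.02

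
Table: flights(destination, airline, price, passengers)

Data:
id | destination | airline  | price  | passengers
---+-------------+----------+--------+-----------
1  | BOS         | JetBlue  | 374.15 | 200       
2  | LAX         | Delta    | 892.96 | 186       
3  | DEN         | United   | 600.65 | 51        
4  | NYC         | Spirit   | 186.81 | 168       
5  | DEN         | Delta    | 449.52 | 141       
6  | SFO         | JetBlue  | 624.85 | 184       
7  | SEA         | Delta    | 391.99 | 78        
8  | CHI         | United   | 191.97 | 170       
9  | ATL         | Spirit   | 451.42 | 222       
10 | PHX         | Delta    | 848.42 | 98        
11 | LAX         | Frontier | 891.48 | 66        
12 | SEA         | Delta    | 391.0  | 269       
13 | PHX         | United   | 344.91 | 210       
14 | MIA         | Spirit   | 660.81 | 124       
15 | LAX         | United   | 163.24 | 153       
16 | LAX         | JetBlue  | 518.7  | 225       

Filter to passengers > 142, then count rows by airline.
SELECT airline, COUNT(*)
FROM flights
WHERE passengers > 142
GROUP BY airline

Note: WHERE filters rows before grouping.

Result:
  Delta: 2
  JetBlue: 3
  Spirit: 2
  United: 3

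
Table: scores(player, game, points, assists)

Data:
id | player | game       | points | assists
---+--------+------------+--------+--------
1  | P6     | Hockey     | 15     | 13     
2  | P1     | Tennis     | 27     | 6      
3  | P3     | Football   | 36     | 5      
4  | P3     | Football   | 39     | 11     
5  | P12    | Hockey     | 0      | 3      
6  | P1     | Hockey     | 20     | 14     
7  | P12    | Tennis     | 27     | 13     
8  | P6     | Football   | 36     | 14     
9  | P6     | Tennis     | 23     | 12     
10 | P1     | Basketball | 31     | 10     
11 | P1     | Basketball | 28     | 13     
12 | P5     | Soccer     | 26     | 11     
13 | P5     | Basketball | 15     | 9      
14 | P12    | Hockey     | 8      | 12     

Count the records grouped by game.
SELECT game, COUNT(*) as count
FROM scores
GROUP BY game

Result:
  Basketball: 3
  Football: 3
  Hockey: 4
  Soccer: 1
  Tennis: 3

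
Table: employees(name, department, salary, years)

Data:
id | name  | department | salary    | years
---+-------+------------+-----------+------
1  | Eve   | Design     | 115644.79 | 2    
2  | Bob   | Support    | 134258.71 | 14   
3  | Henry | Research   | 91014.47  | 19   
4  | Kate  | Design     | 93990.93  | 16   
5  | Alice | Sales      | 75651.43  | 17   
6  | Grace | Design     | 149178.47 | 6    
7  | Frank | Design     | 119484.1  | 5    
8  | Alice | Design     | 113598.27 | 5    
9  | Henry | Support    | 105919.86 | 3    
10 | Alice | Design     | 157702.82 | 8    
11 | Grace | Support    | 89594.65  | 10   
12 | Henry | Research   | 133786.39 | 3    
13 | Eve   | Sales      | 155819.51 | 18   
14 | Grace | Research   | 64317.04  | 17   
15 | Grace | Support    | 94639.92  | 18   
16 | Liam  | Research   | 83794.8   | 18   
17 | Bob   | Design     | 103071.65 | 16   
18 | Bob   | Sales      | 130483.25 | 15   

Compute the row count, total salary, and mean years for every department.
SELECT department,
       COUNT(*) as cnt,
       SUM(salary) as total_salary,
       AVG(years) as avg_years
FROM employees
GROUP BY department

Result:
  Design: 7 records, 852671.03 total salary, 8.29 avg years
  Research: 4 records, 372912.70 total salary, 14.25 avg years
  Sales: 3 records, 361954.19 total salary, 16.67 avg years
  Support: 4 records, 424413.14 total salary, 11.25 avg years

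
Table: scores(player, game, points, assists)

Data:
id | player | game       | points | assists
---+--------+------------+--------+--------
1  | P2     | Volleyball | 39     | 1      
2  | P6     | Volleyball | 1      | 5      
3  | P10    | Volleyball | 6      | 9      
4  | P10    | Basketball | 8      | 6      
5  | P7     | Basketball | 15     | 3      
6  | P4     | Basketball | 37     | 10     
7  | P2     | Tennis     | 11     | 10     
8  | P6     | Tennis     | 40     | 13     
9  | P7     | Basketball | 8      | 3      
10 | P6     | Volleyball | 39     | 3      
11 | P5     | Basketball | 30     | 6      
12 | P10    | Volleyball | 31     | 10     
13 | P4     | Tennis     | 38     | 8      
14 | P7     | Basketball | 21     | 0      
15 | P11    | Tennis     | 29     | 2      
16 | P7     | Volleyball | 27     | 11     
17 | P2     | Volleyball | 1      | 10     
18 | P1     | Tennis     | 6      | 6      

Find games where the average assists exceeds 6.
SELECT game, AVG(assists)
FROM scores
GROUP BY game
HAVING AVG(assists) > 6

Result:
  Tennis: avg=7.80
  Volleyball: avg=7.00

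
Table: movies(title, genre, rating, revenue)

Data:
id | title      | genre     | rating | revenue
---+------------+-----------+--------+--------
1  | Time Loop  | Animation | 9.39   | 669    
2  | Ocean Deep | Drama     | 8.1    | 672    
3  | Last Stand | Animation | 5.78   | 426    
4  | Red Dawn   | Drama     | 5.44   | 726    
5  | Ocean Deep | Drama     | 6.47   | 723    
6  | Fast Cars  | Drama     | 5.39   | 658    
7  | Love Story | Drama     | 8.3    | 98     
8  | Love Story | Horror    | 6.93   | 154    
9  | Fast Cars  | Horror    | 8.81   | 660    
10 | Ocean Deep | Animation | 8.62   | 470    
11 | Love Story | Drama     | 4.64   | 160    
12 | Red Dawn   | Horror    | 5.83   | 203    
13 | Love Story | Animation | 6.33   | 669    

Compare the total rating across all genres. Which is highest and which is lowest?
SELECT genre, SUM(rating)
FROM movies
GROUP BY genre
ORDER BY SUM(rating)

All groups:
  Horror: 21.57
  Animation: 30.12
  Drama: 38.34

Highest: Drama (38.34)
Lowest: Horror (21.57)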